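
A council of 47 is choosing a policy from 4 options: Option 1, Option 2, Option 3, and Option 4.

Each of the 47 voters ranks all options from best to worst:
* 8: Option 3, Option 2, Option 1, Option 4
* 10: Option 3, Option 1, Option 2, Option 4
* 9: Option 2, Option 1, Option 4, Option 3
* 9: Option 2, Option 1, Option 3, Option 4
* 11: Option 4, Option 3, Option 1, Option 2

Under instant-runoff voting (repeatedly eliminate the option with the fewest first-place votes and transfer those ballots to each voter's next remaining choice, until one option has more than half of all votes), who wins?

Option 3

Round 1: Option 1 0, Option 2 18, Option 3 18, Option 4 11. Option 1 eliminated.
Round 2: Option 2 18, Option 3 18, Option 4 11. Option 4 eliminated.
Round 3: Option 2 18, Option 3 29. Option 3 has a majority (≥24).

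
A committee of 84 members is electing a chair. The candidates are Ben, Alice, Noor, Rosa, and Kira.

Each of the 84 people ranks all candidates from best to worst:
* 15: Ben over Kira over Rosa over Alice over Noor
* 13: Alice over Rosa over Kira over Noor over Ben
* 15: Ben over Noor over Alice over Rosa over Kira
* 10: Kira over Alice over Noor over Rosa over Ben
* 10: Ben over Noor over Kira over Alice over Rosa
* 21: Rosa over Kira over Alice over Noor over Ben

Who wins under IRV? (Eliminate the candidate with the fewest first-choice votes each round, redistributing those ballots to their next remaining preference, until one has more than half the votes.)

Round 1: Ben 40, Alice 13, Noor 0, Rosa 21, Kira 10. Noor eliminated.
Round 2: Ben 40, Alice 13, Rosa 21, Kira 10. Kira eliminated.
Round 3: Ben 40, Alice 23, Rosa 21. Rosa eliminated.
Round 4: Ben 40, Alice 44. Alice has a majority (≥43).

Alice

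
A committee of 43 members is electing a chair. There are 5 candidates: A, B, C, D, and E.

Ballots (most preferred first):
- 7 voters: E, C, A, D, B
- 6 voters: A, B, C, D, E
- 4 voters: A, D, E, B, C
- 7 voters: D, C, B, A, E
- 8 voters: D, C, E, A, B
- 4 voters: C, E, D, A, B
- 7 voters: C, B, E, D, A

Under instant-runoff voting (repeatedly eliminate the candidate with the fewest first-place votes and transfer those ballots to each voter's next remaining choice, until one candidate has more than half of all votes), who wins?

C

Round 1: A 10, B 0, C 11, D 15, E 7. B eliminated.
Round 2: A 10, C 11, D 15, E 7. E eliminated.
Round 3: A 10, C 18, D 15. A eliminated.
Round 4: C 24, D 19. C has a majority (≥22).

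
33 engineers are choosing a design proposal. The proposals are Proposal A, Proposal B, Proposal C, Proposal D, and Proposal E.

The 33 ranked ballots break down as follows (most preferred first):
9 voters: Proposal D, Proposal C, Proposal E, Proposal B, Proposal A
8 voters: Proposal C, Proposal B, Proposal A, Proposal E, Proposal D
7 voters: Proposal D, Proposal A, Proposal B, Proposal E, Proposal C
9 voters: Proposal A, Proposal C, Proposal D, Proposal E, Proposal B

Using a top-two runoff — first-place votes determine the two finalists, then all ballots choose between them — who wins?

Proposal A

Round 1 first-place votes: Proposal A 9, Proposal B 0, Proposal C 8, Proposal D 16, Proposal E 0. Proposal D and Proposal A advance.
Runoff: Proposal D is ranked above Proposal A on 16 ballots, Proposal A above Proposal D on 17.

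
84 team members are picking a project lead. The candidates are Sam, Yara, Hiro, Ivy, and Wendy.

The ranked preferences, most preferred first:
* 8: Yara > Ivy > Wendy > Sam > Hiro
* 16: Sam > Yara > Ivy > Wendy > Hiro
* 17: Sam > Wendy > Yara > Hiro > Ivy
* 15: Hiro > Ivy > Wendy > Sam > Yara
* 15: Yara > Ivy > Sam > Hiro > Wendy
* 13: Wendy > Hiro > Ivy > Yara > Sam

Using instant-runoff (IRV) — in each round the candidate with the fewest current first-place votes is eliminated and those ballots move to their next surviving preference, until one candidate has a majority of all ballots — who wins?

Round 1: Sam 33, Yara 23, Hiro 15, Ivy 0, Wendy 13. Ivy eliminated.
Round 2: Sam 33, Yara 23, Hiro 15, Wendy 13. Wendy eliminated.
Round 3: Sam 33, Yara 23, Hiro 28. Yara eliminated.
Round 4: Sam 56, Hiro 28. Sam has a majority (≥43).

Sam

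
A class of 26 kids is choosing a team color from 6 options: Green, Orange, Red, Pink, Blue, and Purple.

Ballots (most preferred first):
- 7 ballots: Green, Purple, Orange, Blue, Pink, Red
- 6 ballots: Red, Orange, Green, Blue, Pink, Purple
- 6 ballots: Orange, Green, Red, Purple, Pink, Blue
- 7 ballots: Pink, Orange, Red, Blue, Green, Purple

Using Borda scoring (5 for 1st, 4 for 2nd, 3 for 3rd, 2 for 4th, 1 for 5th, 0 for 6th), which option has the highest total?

Green: 7×5 + 6×3 + 6×4 + 7×1 = 84
Orange: 7×3 + 6×4 + 6×5 + 7×4 = 103
Red: 7×0 + 6×5 + 6×3 + 7×3 = 69
Pink: 7×1 + 6×1 + 6×1 + 7×5 = 54
Blue: 7×2 + 6×2 + 6×0 + 7×2 = 40
Purple: 7×4 + 6×0 + 6×2 + 7×0 = 40

Orange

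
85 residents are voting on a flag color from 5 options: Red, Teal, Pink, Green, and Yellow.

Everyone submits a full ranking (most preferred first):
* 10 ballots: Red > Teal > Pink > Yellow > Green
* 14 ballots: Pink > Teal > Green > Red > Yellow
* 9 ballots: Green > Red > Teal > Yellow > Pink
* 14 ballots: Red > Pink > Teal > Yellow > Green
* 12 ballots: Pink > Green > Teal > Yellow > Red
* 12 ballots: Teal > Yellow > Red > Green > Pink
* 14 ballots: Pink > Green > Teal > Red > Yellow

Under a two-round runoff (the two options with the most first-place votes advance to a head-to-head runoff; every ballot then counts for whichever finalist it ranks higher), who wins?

Round 1 first-place votes: Red 24, Teal 12, Pink 40, Green 9, Yellow 0. Pink and Red advance.
Runoff: Pink is ranked above Red on 40 ballots, Red above Pink on 45.

Red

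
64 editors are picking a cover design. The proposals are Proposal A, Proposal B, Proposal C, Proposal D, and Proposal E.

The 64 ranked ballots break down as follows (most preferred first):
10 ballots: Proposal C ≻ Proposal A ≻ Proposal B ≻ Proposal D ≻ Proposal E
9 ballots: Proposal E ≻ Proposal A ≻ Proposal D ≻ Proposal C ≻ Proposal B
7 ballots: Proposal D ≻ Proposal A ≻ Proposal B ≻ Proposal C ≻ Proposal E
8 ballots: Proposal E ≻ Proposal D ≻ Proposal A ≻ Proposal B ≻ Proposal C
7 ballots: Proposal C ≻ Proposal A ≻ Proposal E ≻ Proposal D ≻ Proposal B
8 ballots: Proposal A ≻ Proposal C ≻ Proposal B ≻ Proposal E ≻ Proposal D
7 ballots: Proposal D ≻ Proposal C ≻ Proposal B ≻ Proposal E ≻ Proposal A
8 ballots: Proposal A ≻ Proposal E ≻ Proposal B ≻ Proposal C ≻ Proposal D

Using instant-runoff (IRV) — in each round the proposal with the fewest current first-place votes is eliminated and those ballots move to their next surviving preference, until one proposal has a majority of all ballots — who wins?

Proposal A

Round 1: Proposal A 16, Proposal B 0, Proposal C 17, Proposal D 14, Proposal E 17. Proposal B eliminated.
Round 2: Proposal A 16, Proposal C 17, Proposal D 14, Proposal E 17. Proposal D eliminated.
Round 3: Proposal A 23, Proposal C 24, Proposal E 17. Proposal E eliminated.
Round 4: Proposal A 40, Proposal C 24. Proposal A has a majority (≥33).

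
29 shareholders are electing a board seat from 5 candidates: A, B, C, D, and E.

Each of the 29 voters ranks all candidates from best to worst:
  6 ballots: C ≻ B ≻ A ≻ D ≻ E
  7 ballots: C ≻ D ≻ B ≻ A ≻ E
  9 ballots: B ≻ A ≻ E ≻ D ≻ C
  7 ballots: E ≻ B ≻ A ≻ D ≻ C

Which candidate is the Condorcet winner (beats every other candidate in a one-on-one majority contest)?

B

B vs A: 29–0
B vs C: 16–13
B vs D: 22–7
B vs E: 22–7
B beats every other candidate.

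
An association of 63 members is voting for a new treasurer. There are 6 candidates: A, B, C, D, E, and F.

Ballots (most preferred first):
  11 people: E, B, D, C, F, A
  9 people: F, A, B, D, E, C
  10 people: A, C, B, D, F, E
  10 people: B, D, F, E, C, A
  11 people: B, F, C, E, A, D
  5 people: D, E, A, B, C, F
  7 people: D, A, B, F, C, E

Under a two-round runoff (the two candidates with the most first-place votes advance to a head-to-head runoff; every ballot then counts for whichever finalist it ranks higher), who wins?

B

Round 1 first-place votes: A 10, B 21, C 0, D 12, E 11, F 9. B and D advance.
Runoff: B is ranked above D on 51 ballots, D above B on 12.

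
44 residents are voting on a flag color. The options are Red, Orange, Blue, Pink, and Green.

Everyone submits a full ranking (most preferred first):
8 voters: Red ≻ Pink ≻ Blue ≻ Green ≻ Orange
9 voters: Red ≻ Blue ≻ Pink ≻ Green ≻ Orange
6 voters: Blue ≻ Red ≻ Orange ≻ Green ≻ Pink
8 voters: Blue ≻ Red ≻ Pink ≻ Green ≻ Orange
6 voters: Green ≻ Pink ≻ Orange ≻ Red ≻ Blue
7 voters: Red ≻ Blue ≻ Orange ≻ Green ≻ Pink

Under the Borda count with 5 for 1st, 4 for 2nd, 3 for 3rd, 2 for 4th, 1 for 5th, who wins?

Red: 8×5 + 9×5 + 6×4 + 8×4 + 6×2 + 7×5 = 188
Orange: 8×1 + 9×1 + 6×3 + 8×1 + 6×3 + 7×3 = 82
Blue: 8×3 + 9×4 + 6×5 + 8×5 + 6×1 + 7×4 = 164
Pink: 8×4 + 9×3 + 6×1 + 8×3 + 6×4 + 7×1 = 120
Green: 8×2 + 9×2 + 6×2 + 8×2 + 6×5 + 7×2 = 106

Red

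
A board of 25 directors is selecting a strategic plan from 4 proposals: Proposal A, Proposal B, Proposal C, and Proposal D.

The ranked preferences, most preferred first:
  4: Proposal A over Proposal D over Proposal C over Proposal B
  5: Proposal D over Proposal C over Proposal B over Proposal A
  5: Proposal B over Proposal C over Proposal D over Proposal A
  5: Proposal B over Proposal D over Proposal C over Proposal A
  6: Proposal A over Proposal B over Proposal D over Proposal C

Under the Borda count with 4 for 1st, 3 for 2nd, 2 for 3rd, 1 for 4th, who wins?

Proposal B

Proposal A: 4×4 + 5×1 + 5×1 + 5×1 + 6×4 = 55
Proposal B: 4×1 + 5×2 + 5×4 + 5×4 + 6×3 = 72
Proposal C: 4×2 + 5×3 + 5×3 + 5×2 + 6×1 = 54
Proposal D: 4×3 + 5×4 + 5×2 + 5×3 + 6×2 = 69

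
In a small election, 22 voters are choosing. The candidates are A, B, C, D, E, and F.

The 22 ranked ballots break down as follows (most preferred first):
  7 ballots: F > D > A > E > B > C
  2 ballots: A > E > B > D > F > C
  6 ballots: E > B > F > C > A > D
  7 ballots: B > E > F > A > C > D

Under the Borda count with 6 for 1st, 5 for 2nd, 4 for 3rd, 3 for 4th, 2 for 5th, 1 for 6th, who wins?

A: 7×4 + 2×6 + 6×2 + 7×3 = 73
B: 7×2 + 2×4 + 6×5 + 7×6 = 94
C: 7×1 + 2×1 + 6×3 + 7×2 = 41
D: 7×5 + 2×3 + 6×1 + 7×1 = 54
E: 7×3 + 2×5 + 6×6 + 7×5 = 102
F: 7×6 + 2×2 + 6×4 + 7×4 = 98

E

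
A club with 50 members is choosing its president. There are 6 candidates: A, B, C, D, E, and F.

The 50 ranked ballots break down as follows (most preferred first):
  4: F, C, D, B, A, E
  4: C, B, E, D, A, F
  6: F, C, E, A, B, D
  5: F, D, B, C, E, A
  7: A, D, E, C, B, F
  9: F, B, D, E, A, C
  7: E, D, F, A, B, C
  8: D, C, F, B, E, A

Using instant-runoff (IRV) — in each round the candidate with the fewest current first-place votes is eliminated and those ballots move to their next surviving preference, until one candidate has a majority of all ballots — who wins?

D

Round 1: A 7, B 0, C 4, D 8, E 7, F 24. B eliminated.
Round 2: A 7, C 4, D 8, E 7, F 24. C eliminated.
Round 3: A 7, D 8, E 11, F 24. A eliminated.
Round 4: D 15, E 11, F 24. E eliminated.
Round 5: D 26, F 24. D has a majority (≥26).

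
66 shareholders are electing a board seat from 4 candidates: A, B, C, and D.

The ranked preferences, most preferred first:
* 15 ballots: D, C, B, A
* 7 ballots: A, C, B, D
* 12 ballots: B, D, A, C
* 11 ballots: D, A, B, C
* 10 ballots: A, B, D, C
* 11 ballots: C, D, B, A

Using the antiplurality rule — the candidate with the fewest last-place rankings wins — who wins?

Last-place votes: A 26, B 0, C 33, D 7.

B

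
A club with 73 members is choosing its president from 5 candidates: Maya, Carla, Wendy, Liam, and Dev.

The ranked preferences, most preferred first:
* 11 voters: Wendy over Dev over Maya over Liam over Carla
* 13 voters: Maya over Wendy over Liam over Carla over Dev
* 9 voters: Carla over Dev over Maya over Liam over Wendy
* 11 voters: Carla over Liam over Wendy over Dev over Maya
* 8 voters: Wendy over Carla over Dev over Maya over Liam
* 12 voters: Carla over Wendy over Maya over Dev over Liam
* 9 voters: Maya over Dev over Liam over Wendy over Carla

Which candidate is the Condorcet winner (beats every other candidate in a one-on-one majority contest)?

Wendy vs Maya: 42–31
Wendy vs Carla: 41–32
Wendy vs Liam: 44–29
Wendy vs Dev: 55–18
Wendy beats every other candidate.

Wendy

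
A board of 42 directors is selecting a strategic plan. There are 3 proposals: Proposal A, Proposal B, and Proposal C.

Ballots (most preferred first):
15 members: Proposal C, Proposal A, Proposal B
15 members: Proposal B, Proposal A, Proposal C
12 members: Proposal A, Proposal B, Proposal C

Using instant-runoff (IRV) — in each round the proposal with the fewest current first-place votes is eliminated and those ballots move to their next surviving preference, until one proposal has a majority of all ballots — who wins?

Round 1: Proposal A 12, Proposal B 15, Proposal C 15. Proposal A eliminated.
Round 2: Proposal B 27, Proposal C 15. Proposal B has a majority (≥22).

Proposal B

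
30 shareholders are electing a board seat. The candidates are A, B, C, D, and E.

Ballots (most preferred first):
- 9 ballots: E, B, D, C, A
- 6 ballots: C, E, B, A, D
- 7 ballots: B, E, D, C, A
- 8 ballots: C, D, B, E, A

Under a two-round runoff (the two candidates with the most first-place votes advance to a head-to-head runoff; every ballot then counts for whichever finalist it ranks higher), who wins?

Round 1 first-place votes: A 0, B 7, C 14, D 0, E 9. C and E advance.
Runoff: C is ranked above E on 14 ballots, E above C on 16.

E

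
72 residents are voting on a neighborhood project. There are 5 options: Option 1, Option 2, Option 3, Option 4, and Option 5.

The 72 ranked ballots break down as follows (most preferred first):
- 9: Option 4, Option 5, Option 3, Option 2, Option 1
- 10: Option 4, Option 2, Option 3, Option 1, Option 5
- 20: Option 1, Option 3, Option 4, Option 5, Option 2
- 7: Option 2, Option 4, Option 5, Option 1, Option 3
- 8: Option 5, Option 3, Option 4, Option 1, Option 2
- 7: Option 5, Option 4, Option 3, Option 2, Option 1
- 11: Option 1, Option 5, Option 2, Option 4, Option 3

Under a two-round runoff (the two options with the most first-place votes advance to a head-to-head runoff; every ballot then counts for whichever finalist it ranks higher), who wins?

Round 1 first-place votes: Option 1 31, Option 2 7, Option 3 0, Option 4 19, Option 5 15. Option 1 and Option 4 advance.
Runoff: Option 1 is ranked above Option 4 on 31 ballots, Option 4 above Option 1 on 41.

Option 4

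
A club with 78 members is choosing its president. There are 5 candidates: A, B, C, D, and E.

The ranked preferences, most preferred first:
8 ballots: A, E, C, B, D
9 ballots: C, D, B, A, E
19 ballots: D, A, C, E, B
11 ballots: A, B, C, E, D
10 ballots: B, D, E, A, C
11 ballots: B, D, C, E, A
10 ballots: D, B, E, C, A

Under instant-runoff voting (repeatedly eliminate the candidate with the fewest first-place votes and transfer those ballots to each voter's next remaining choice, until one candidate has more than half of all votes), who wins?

Round 1: A 19, B 21, C 9, D 29, E 0. E eliminated.
Round 2: A 19, B 21, C 9, D 29. C eliminated.
Round 3: A 19, B 21, D 38. A eliminated.
Round 4: B 40, D 38. B has a majority (≥40).

B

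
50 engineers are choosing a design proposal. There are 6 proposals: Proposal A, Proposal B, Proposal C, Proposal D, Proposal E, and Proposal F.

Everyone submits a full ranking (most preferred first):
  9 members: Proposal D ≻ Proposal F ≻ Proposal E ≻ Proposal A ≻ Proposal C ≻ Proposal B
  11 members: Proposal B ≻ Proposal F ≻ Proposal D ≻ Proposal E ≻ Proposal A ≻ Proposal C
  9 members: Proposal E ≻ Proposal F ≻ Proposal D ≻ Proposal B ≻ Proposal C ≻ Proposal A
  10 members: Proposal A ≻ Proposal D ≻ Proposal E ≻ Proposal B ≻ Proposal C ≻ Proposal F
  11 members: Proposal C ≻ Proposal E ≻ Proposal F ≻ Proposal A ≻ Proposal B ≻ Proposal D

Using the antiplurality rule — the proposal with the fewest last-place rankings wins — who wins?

Proposal E

Last-place votes: Proposal A 9, Proposal B 9, Proposal C 11, Proposal D 11, Proposal E 0, Proposal F 10.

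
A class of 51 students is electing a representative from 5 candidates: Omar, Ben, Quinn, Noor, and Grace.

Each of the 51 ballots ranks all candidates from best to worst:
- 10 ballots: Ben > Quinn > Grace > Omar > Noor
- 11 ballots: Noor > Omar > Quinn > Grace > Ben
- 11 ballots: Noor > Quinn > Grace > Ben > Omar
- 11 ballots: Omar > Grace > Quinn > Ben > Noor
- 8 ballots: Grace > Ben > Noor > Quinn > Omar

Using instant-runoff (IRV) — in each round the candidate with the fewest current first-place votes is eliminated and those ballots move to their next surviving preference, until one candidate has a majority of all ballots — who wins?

Ben

Round 1: Omar 11, Ben 10, Quinn 0, Noor 22, Grace 8. Quinn eliminated.
Round 2: Omar 11, Ben 10, Noor 22, Grace 8. Grace eliminated.
Round 3: Omar 11, Ben 18, Noor 22. Omar eliminated.
Round 4: Ben 29, Noor 22. Ben has a majority (≥26).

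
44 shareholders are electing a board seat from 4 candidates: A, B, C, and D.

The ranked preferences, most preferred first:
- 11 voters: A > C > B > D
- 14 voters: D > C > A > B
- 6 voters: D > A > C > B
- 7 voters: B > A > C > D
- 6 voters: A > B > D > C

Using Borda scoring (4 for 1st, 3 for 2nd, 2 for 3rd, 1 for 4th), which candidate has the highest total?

A: 11×4 + 14×2 + 6×3 + 7×3 + 6×4 = 135
B: 11×2 + 14×1 + 6×1 + 7×4 + 6×3 = 88
C: 11×3 + 14×3 + 6×2 + 7×2 + 6×1 = 107
D: 11×1 + 14×4 + 6×4 + 7×1 + 6×2 = 110

A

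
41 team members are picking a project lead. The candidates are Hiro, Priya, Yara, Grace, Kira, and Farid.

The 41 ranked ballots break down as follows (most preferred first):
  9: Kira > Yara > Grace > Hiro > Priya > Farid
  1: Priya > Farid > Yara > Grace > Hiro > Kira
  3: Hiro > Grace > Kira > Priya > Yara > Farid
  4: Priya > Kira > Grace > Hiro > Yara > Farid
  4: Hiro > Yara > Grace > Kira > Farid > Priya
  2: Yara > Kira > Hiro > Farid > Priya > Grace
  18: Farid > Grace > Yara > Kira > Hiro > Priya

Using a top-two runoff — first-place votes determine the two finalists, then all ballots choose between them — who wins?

Kira

Round 1 first-place votes: Hiro 7, Priya 5, Yara 2, Grace 0, Kira 9, Farid 18. Farid and Kira advance.
Runoff: Farid is ranked above Kira on 19 ballots, Kira above Farid on 22.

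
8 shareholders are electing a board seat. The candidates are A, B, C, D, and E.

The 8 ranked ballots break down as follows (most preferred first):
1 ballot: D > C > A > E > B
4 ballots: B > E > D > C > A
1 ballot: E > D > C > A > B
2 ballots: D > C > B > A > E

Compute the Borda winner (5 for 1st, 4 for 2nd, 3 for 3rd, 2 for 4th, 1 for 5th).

A: 1×3 + 4×1 + 1×2 + 2×2 = 13
B: 1×1 + 4×5 + 1×1 + 2×3 = 28
C: 1×4 + 4×2 + 1×3 + 2×4 = 23
D: 1×5 + 4×3 + 1×4 + 2×5 = 31
E: 1×2 + 4×4 + 1×5 + 2×1 = 25

D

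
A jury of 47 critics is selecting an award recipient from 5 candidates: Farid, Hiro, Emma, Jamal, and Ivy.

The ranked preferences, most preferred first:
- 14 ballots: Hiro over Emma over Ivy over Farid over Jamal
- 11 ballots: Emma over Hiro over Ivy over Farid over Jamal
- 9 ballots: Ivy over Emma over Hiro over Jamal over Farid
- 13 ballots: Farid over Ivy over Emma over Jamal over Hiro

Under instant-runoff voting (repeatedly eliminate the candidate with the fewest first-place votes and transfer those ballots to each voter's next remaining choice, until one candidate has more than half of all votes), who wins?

Round 1: Farid 13, Hiro 14, Emma 11, Jamal 0, Ivy 9. Jamal eliminated.
Round 2: Farid 13, Hiro 14, Emma 11, Ivy 9. Ivy eliminated.
Round 3: Farid 13, Hiro 14, Emma 20. Farid eliminated.
Round 4: Hiro 14, Emma 33. Emma has a majority (≥24).

Emma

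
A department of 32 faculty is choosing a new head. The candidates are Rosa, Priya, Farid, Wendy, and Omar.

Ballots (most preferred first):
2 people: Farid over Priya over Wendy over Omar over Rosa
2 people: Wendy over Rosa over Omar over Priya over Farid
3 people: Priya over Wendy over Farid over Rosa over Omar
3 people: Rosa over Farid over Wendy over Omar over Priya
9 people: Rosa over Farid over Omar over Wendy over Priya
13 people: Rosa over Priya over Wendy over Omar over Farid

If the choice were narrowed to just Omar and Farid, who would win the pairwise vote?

Omar is ranked above Farid on 15 ballots; Farid above Omar on 17.

Farid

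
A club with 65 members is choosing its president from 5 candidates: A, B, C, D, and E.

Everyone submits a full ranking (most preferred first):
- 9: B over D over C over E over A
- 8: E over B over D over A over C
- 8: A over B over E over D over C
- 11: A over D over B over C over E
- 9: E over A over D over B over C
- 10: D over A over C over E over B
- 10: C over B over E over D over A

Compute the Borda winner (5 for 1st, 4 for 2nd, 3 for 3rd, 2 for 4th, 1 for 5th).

D

A: 9×1 + 8×2 + 8×5 + 11×5 + 9×4 + 10×4 + 10×1 = 206
B: 9×5 + 8×4 + 8×4 + 11×3 + 9×2 + 10×1 + 10×4 = 210
C: 9×3 + 8×1 + 8×1 + 11×2 + 9×1 + 10×3 + 10×5 = 154
D: 9×4 + 8×3 + 8×2 + 11×4 + 9×3 + 10×5 + 10×2 = 217
E: 9×2 + 8×5 + 8×3 + 11×1 + 9×5 + 10×2 + 10×3 = 188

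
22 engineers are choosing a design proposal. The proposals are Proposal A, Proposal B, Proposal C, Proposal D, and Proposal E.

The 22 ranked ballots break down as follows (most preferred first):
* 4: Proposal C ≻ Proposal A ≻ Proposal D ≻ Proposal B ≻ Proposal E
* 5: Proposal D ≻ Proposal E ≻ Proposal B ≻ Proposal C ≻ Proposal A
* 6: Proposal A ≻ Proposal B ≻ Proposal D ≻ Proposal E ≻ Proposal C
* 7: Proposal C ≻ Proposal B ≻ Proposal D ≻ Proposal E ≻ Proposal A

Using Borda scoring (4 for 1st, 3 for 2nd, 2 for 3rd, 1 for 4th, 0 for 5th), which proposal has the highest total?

Proposal A: 4×3 + 5×0 + 6×4 + 7×0 = 36
Proposal B: 4×1 + 5×2 + 6×3 + 7×3 = 53
Proposal C: 4×4 + 5×1 + 6×0 + 7×4 = 49
Proposal D: 4×2 + 5×4 + 6×2 + 7×2 = 54
Proposal E: 4×0 + 5×3 + 6×1 + 7×1 = 28

Proposal D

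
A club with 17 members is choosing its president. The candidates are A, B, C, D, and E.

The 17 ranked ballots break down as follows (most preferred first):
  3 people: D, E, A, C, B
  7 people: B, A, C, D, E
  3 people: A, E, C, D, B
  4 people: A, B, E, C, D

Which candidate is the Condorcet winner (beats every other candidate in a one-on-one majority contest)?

A

A vs B: 10–7
A vs C: 17–0
A vs D: 14–3
A vs E: 14–3
A beats every other candidate.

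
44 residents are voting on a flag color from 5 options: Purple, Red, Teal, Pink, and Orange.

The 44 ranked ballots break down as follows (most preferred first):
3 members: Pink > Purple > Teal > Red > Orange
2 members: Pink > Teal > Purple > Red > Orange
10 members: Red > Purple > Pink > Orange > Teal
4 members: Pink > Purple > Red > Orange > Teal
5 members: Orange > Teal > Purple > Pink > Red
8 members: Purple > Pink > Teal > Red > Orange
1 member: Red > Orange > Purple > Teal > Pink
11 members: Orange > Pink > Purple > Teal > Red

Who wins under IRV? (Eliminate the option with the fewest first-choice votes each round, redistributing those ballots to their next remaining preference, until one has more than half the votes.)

Pink

Round 1: Purple 8, Red 11, Teal 0, Pink 9, Orange 16. Teal eliminated.
Round 2: Purple 8, Red 11, Pink 9, Orange 16. Purple eliminated.
Round 3: Red 11, Pink 17, Orange 16. Red eliminated.
Round 4: Pink 27, Orange 17. Pink has a majority (≥23).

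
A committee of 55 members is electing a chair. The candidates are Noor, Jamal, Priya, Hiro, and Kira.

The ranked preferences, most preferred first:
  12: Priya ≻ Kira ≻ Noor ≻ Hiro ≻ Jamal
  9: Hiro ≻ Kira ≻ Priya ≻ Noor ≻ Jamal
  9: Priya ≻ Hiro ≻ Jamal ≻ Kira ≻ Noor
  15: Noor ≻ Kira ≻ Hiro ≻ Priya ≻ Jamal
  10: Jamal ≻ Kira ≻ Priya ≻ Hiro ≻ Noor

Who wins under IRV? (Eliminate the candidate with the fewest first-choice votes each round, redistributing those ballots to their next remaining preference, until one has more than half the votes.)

Round 1: Noor 15, Jamal 10, Priya 21, Hiro 9, Kira 0. Kira eliminated.
Round 2: Noor 15, Jamal 10, Priya 21, Hiro 9. Hiro eliminated.
Round 3: Noor 15, Jamal 10, Priya 30. Priya has a majority (≥28).

Priya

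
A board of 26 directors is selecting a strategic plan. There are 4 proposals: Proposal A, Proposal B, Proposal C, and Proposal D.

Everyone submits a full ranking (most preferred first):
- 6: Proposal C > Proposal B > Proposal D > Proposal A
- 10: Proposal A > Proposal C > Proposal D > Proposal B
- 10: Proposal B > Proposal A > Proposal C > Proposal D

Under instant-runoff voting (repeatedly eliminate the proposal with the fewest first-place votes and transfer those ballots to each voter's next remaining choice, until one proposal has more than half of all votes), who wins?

Round 1: Proposal A 10, Proposal B 10, Proposal C 6, Proposal D 0. Proposal D eliminated.
Round 2: Proposal A 10, Proposal B 10, Proposal C 6. Proposal C eliminated.
Round 3: Proposal A 10, Proposal B 16. Proposal B has a majority (≥14).

Proposal B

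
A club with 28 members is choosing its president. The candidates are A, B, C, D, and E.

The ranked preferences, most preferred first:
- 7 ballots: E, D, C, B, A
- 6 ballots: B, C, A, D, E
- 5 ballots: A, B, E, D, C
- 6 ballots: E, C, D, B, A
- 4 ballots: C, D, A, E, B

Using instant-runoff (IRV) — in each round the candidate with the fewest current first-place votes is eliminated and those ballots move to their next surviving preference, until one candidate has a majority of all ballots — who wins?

Round 1: A 5, B 6, C 4, D 0, E 13. D eliminated.
Round 2: A 5, B 6, C 4, E 13. C eliminated.
Round 3: A 9, B 6, E 13. B eliminated.
Round 4: A 15, E 13. A has a majority (≥15).

A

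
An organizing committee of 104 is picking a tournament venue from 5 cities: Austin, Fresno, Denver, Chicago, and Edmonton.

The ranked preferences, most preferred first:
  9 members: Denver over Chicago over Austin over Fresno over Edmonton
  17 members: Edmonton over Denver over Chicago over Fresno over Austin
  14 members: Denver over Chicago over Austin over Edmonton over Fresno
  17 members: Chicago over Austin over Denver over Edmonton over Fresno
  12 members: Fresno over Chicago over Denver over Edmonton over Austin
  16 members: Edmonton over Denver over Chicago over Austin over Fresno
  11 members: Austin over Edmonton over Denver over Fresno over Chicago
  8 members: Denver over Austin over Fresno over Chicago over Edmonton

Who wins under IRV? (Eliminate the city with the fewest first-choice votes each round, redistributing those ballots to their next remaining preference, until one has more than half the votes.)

Round 1: Austin 11, Fresno 12, Denver 31, Chicago 17, Edmonton 33. Austin eliminated.
Round 2: Fresno 12, Denver 31, Chicago 17, Edmonton 44. Fresno eliminated.
Round 3: Denver 31, Chicago 29, Edmonton 44. Chicago eliminated.
Round 4: Denver 60, Edmonton 44. Denver has a majority (≥53).

Denver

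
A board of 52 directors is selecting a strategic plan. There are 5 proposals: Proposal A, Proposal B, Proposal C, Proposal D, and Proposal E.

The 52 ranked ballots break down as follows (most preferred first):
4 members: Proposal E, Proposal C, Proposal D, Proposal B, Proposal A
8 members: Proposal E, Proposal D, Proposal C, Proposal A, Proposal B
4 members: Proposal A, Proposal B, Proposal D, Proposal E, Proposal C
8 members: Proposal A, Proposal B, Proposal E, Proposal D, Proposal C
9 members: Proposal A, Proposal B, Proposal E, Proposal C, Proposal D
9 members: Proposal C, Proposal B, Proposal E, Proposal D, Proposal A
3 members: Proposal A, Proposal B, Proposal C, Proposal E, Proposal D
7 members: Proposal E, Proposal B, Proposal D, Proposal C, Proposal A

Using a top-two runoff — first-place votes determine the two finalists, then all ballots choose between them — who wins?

Round 1 first-place votes: Proposal A 24, Proposal B 0, Proposal C 9, Proposal D 0, Proposal E 19. Proposal A and Proposal E advance.
Runoff: Proposal A is ranked above Proposal E on 24 ballots, Proposal E above Proposal A on 28.

Proposal E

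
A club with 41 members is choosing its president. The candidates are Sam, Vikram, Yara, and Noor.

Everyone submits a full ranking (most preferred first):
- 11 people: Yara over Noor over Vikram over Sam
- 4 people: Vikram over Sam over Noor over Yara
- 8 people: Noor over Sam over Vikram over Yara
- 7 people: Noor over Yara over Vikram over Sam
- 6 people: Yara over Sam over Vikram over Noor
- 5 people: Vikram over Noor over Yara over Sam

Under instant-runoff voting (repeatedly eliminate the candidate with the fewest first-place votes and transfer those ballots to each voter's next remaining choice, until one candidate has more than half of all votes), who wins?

Round 1: Sam 0, Vikram 9, Yara 17, Noor 15. Sam eliminated.
Round 2: Vikram 9, Yara 17, Noor 15. Vikram eliminated.
Round 3: Yara 17, Noor 24. Noor has a majority (≥21).

Noor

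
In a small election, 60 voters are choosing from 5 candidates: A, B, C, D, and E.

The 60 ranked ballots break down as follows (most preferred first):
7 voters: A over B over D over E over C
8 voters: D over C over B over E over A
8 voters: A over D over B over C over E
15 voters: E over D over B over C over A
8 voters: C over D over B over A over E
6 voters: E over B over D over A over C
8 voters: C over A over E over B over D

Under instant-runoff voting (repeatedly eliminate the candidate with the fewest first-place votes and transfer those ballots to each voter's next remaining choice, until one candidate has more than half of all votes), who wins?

C

Round 1: A 15, B 0, C 16, D 8, E 21. B eliminated.
Round 2: A 15, C 16, D 8, E 21. D eliminated.
Round 3: A 15, C 24, E 21. A eliminated.
Round 4: C 32, E 28. C has a majority (≥31).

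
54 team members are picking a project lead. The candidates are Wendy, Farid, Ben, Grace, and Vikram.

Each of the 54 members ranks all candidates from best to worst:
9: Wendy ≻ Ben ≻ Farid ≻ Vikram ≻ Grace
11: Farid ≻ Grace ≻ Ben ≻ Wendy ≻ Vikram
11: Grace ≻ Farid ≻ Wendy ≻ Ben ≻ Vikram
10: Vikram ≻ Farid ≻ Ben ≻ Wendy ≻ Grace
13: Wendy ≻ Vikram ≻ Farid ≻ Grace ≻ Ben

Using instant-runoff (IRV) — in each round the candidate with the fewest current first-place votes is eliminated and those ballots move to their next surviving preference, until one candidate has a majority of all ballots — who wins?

Farid

Round 1: Wendy 22, Farid 11, Ben 0, Grace 11, Vikram 10. Ben eliminated.
Round 2: Wendy 22, Farid 11, Grace 11, Vikram 10. Vikram eliminated.
Round 3: Wendy 22, Farid 21, Grace 11. Grace eliminated.
Round 4: Wendy 22, Farid 32. Farid has a majority (≥28).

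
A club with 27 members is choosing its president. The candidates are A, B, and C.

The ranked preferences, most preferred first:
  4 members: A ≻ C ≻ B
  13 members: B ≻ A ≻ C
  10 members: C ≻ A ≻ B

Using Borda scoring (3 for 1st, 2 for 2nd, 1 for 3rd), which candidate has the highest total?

A: 4×3 + 13×2 + 10×2 = 58
B: 4×1 + 13×3 + 10×1 = 53
C: 4×2 + 13×1 + 10×3 = 51

A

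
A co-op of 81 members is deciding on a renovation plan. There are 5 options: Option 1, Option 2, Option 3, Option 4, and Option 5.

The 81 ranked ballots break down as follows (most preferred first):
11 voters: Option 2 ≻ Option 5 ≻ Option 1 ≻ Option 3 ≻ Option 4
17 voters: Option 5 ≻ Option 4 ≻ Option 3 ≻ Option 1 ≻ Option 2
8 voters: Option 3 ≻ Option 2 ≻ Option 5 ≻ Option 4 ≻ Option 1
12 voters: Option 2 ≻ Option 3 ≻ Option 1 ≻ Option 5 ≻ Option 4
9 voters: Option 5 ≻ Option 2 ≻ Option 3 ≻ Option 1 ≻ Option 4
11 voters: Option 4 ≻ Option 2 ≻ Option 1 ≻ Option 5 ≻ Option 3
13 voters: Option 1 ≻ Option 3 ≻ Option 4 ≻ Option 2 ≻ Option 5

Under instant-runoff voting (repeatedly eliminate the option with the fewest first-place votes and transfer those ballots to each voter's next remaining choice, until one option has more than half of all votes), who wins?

Round 1: Option 1 13, Option 2 23, Option 3 8, Option 4 11, Option 5 26. Option 3 eliminated.
Round 2: Option 1 13, Option 2 31, Option 4 11, Option 5 26. Option 4 eliminated.
Round 3: Option 1 13, Option 2 42, Option 5 26. Option 2 has a majority (≥41).

Option 2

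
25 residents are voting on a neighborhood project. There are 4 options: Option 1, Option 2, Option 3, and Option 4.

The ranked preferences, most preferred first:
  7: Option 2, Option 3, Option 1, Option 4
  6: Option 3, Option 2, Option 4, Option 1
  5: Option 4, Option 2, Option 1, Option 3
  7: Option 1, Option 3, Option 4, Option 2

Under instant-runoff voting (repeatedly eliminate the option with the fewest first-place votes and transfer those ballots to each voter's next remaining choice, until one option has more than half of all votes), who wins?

Round 1: Option 1 7, Option 2 7, Option 3 6, Option 4 5. Option 4 eliminated.
Round 2: Option 1 7, Option 2 12, Option 3 6. Option 3 eliminated.
Round 3: Option 1 7, Option 2 18. Option 2 has a majority (≥13).

Option 2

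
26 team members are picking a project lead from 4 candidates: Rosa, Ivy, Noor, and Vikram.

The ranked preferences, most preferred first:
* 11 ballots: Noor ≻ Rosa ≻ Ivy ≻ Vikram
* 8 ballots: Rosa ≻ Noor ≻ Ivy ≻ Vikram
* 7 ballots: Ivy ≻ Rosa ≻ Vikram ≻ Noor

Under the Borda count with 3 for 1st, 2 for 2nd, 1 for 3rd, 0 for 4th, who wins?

Rosa: 11×2 + 8×3 + 7×2 = 60
Ivy: 11×1 + 8×1 + 7×3 = 40
Noor: 11×3 + 8×2 + 7×0 = 49
Vikram: 11×0 + 8×0 + 7×1 = 7

Rosa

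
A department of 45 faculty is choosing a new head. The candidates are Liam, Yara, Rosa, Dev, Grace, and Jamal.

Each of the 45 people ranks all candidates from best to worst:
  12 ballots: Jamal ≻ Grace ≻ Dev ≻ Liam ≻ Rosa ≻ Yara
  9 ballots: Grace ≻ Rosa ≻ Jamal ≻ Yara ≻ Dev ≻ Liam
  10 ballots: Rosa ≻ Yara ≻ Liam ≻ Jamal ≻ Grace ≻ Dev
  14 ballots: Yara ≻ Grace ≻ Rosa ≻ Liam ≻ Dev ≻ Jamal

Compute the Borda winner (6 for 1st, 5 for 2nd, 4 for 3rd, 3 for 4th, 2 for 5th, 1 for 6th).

Liam: 12×3 + 9×1 + 10×4 + 14×3 = 127
Yara: 12×1 + 9×3 + 10×5 + 14×6 = 173
Rosa: 12×2 + 9×5 + 10×6 + 14×4 = 185
Dev: 12×4 + 9×2 + 10×1 + 14×2 = 104
Grace: 12×5 + 9×6 + 10×2 + 14×5 = 204
Jamal: 12×6 + 9×4 + 10×3 + 14×1 = 152

Grace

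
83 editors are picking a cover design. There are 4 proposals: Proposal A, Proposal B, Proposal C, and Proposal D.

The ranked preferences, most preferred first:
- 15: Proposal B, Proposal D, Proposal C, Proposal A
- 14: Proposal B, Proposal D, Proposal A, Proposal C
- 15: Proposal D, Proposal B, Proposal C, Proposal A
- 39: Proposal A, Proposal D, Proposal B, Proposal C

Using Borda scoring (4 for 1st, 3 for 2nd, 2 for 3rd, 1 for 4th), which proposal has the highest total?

Proposal A: 15×1 + 14×2 + 15×1 + 39×4 = 214
Proposal B: 15×4 + 14×4 + 15×3 + 39×2 = 239
Proposal C: 15×2 + 14×1 + 15×2 + 39×1 = 113
Proposal D: 15×3 + 14×3 + 15×4 + 39×3 = 264

Proposal D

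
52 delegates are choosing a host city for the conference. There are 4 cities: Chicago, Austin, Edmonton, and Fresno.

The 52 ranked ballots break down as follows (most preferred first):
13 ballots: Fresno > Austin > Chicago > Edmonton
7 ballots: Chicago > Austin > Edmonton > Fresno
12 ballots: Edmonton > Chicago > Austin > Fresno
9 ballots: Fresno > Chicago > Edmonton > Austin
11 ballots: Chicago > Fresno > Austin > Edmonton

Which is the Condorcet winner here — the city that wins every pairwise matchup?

Chicago vs Austin: 39–13
Chicago vs Edmonton: 40–12
Chicago vs Fresno: 30–22
Chicago beats every other city.

Chicago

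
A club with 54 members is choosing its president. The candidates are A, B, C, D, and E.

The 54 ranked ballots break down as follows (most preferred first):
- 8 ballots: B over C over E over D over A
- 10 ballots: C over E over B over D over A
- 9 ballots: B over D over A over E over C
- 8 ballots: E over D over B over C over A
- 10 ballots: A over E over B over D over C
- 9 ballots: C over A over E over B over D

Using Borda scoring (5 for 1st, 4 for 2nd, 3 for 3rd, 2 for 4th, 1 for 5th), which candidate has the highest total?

E

A: 8×1 + 10×1 + 9×3 + 8×1 + 10×5 + 9×4 = 139
B: 8×5 + 10×3 + 9×5 + 8×3 + 10×3 + 9×2 = 187
C: 8×4 + 10×5 + 9×1 + 8×2 + 10×1 + 9×5 = 162
D: 8×2 + 10×2 + 9×4 + 8×4 + 10×2 + 9×1 = 133
E: 8×3 + 10×4 + 9×2 + 8×5 + 10×4 + 9×3 = 189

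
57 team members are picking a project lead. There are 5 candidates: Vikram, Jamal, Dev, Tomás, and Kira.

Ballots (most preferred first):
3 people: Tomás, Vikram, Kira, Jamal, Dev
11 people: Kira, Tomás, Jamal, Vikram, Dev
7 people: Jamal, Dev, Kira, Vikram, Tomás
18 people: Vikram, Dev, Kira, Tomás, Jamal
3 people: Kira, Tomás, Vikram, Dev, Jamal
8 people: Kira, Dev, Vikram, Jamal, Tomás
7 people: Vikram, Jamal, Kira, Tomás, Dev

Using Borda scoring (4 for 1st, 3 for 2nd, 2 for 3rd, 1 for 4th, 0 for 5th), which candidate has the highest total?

Vikram: 3×3 + 11×1 + 7×1 + 18×4 + 3×2 + 8×2 + 7×4 = 149
Jamal: 3×1 + 11×2 + 7×4 + 18×0 + 3×0 + 8×1 + 7×3 = 82
Dev: 3×0 + 11×0 + 7×3 + 18×3 + 3×1 + 8×3 + 7×0 = 102
Tomás: 3×4 + 11×3 + 7×0 + 18×1 + 3×3 + 8×0 + 7×1 = 79
Kira: 3×2 + 11×4 + 7×2 + 18×2 + 3×4 + 8×4 + 7×2 = 158

Kira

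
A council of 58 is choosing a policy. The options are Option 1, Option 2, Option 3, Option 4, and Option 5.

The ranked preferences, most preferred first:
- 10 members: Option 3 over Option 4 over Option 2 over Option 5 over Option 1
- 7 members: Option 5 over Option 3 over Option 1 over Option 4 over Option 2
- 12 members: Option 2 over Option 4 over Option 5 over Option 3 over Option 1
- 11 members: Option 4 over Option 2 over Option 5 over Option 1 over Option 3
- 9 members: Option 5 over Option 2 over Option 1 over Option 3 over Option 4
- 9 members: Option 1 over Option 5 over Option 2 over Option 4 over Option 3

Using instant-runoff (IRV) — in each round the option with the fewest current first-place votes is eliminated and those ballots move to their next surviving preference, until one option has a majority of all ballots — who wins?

Option 4

Round 1: Option 1 9, Option 2 12, Option 3 10, Option 4 11, Option 5 16. Option 1 eliminated.
Round 2: Option 2 12, Option 3 10, Option 4 11, Option 5 25. Option 3 eliminated.
Round 3: Option 2 12, Option 4 21, Option 5 25. Option 2 eliminated.
Round 4: Option 4 33, Option 5 25. Option 4 has a majority (≥30).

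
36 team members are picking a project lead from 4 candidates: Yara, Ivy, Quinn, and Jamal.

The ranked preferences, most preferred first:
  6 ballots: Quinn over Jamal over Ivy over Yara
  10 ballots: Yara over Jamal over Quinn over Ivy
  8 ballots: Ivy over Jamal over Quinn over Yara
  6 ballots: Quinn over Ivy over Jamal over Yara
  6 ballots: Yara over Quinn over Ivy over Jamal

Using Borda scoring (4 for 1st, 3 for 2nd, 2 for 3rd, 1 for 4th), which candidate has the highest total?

Yara: 6×1 + 10×4 + 8×1 + 6×1 + 6×4 = 84
Ivy: 6×2 + 10×1 + 8×4 + 6×3 + 6×2 = 84
Quinn: 6×4 + 10×2 + 8×2 + 6×4 + 6×3 = 102
Jamal: 6×3 + 10×3 + 8×3 + 6×2 + 6×1 = 90

Quinn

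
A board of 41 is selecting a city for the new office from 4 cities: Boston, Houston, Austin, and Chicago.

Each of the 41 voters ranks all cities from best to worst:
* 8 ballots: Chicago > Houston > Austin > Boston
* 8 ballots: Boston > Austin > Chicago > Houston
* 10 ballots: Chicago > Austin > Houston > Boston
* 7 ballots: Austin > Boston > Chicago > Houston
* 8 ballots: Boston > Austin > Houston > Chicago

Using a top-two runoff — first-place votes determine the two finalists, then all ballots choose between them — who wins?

Boston

Round 1 first-place votes: Boston 16, Houston 0, Austin 7, Chicago 18. Chicago and Boston advance.
Runoff: Chicago is ranked above Boston on 18 ballots, Boston above Chicago on 23.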